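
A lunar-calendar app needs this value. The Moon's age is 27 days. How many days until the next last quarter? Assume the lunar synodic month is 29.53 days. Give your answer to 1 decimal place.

Last quarter occurs at elongation 270°, i.e. at age 29.53 × 270/360 = 22.148 d.
This lunation's last quarter (22.148 d) has passed, so add one period: 51.678 − 27 = 24.678 days.

24.7 days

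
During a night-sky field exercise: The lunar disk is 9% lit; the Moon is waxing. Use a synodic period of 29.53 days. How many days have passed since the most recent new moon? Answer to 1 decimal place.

2.9 days

Invert f = (1 − cos θ)/2 to get cos θ = 1 − 2(0.09) = 0.820, hence θ₀ = arccos 0.820 = 34.9°.
Waxing ⇒ before full, so θ = 34.9°.
At 360°/29.53 d per day, 34.9° corresponds to 2.86 days.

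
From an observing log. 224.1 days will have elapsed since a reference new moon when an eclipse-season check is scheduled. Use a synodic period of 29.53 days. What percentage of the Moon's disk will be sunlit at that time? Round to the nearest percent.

92%

224.1/29.53 = 7.589 lunations, so 7 complete cycles and 17.39 d into the next.
Phase angle: θ = 360°·(17.39 d)/(29.53 d) = 212.0°.
cos 212.0° = (-0.848), so f = (1 − (-0.848))/2 = 0.924, so 92%.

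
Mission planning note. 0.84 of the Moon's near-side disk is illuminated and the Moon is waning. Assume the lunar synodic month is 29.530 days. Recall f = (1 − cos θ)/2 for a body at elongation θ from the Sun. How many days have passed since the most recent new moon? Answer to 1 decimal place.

18.6 days

Invert f = (1 − cos θ)/2 to get cos θ = 1 − 2(0.84) = -0.680, hence θ₀ = arccos -0.680 = 132.8°.
Since the Moon is past full (waning), take the reflex angle: θ = 360° − 132.8° = 227.2°.
At 360°/29.530 d per day, 227.2° corresponds to 18.63 days.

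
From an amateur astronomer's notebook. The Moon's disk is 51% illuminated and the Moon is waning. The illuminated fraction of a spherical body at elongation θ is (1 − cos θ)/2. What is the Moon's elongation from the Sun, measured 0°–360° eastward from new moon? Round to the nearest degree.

cos θ = 1 − 2f = -0.020, giving a principal value of 91.1°.
A waning Moon lies in 180°–360°, so θ = 360° − 91.1° = 268.9°.

269°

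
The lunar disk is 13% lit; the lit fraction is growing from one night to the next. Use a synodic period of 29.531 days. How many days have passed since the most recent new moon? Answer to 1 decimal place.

3.5 days

cos θ = 1 − 2f = 0.740, giving a principal value of 42.3°.
Before full moon the principal value applies: θ = 42.3°.
That fraction of the synodic month is 42.3/360 × 29.531 d ≈ 3.47 d.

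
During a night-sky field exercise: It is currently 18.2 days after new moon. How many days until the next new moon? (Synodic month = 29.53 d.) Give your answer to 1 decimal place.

11.3 days

The next new moon completes the synodic month: 29.53 − 18.2 = 11.330 days.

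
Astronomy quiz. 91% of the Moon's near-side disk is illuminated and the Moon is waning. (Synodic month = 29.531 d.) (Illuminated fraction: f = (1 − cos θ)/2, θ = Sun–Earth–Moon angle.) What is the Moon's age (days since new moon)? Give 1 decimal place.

cos θ = 1 − 2f = -0.820, giving a principal value of 145.1°.
Since the Moon is past full (waning), take the reflex angle: θ = 360° − 145.1° = 214.9°.
Age = 29.531 × 214.9°/360° ≈ 17.63 days.

17.6 days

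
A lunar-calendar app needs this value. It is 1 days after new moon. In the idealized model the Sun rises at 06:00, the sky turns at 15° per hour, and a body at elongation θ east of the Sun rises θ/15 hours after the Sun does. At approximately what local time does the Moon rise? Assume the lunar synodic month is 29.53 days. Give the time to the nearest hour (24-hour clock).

07:00

Phase angle: θ = 360°·(1 d)/(29.53 d) = 12.2°.
At 15° of sky rotation per hour, 12.2° corresponds to a 0.81 h lag.
06:00 + 0.81 h ≈ 06:49 → 07:00 to the nearest hour.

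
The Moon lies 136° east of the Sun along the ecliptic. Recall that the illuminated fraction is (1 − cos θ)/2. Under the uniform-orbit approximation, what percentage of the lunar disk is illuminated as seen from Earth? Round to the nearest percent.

86%

f = (1 − cos 136°)/2 = (1 − (-0.719))/2 ≈ 0.860, i.e. 86%.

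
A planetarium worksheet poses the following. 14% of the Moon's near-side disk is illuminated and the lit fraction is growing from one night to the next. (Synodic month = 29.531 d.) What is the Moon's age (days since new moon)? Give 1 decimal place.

From f = (1 − cos θ)/2: cos θ = 1 − 2×0.14 = 0.720; arccos → 43.9°.
Waxing ⇒ before full, so θ = 43.9°.
At 360°/29.531 d per day, 43.9° corresponds to 3.60 days.

3.6 days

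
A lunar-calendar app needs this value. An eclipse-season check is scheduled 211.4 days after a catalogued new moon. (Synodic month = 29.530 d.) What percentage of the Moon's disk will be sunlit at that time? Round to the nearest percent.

Reduce mod P: 211.4 − 7×29.530 = 4.69 d into the current lunation.
The Moon has covered 4.69/29.530 of its cycle, so θ ≈ 360° × 4.69/29.530 = 57.2°.
Illuminated fraction = (1 − cos 57.2°)/2 = (1 − 0.542)/2 ≈ 0.229, so 23%.

23%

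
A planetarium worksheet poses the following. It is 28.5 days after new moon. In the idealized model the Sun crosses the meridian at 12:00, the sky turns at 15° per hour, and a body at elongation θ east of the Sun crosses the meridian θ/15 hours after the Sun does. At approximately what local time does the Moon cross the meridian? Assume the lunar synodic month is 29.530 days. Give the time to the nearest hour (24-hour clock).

Phase angle: θ = 360°·(28.5 d)/(29.530 d) = 347.4°.
Delay after the Sun = 347.4° / (15°/h) ≈ 23.16 h.
12:00 + 23.16 h ≈ 11:10 → 11:00 to the nearest hour.

11:00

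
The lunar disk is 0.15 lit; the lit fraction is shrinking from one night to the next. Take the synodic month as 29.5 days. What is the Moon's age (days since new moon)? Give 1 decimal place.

25.8 days

Invert f = (1 − cos θ)/2 to get cos θ = 1 − 2(0.15) = 0.700, hence θ₀ = arccos 0.700 = 45.6°.
A waning Moon lies in 180°–360°, so θ = 360° − 45.6° = 314.4°.
That fraction of the synodic month is 314.4/360 × 29.5 d ≈ 25.77 d.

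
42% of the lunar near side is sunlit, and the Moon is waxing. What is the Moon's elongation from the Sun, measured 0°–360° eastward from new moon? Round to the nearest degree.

81°

From f = (1 − cos θ)/2: cos θ = 1 − 2×0.42 = 0.160; arccos → 80.8°.
Before full moon the principal value applies: θ = 80.8°.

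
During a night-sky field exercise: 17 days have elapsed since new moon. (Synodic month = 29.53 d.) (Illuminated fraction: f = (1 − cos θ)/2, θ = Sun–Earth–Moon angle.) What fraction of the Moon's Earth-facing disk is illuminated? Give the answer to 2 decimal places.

The Moon has covered 17/29.53 of its cycle, so θ ≈ 360° × 17/29.53 = 207.2°.
With cos θ = (-0.889), the lit fraction is (1 − (-0.889))/2 ≈ 0.945.

0.94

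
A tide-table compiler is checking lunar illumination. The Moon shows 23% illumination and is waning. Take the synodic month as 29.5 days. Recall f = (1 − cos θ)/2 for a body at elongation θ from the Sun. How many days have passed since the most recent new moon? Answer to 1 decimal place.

24.8 days

From f = (1 − cos θ)/2: cos θ = 1 − 2×0.23 = 0.540; arccos → 57.3°.
A waning Moon lies in 180°–360°, so θ = 360° − 57.3° = 302.7°.
That fraction of the synodic month is 302.7/360 × 29.5 d ≈ 24.80 d.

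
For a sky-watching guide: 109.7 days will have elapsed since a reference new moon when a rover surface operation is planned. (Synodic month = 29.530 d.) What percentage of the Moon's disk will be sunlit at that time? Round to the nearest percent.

61%

109.7 d spans 3 complete synodic months (3 × 29.530 = 88.59 d) plus 21.11 d.
Elongation θ = 360° × 21.11/29.530 ≈ 257.4°.
cos 257.4° = (-0.219), so f = (1 − (-0.219))/2 = 0.609, so 61%.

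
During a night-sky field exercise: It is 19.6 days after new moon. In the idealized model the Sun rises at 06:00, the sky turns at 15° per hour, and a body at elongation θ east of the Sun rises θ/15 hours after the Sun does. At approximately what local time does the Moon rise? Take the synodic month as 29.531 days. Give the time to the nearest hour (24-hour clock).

22:00

The Moon has covered 19.6/29.531 of its cycle, so θ ≈ 360° × 19.6/29.531 = 238.9°.
Delay after the Sun = 238.9° / (15°/h) ≈ 15.93 h.
06:00 + 15.93 h ≈ 21:56 → 22:00 to the nearest hour.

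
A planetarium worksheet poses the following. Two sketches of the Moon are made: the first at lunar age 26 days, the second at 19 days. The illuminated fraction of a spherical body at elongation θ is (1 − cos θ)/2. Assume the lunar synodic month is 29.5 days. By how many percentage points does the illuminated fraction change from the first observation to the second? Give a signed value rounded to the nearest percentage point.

+68 pp

θ₁ = 360° × 26/29.5 = 317.3°, f₁ = (1 − cos θ₁)/2 = 0.133.
θ₂ = 360° × 19/29.5 = 231.9°, f₂ = (1 − cos θ₂)/2 = 0.809.
Change = f₂ − f₁ = +0.676 → +68 percentage points.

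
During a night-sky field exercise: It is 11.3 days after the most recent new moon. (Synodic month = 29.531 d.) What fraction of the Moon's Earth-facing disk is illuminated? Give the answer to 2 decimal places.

0.87

The Moon has covered 11.3/29.531 of its cycle, so θ ≈ 360° × 11.3/29.531 = 137.8°.
cos 137.8° = (-0.740), so f = (1 − (-0.740))/2 = 0.870.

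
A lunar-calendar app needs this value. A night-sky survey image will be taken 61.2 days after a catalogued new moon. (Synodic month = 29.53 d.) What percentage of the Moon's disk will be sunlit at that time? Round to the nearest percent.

5%

61.2 d spans 2 complete synodic months (2 × 29.53 = 59.06 d) plus 2.14 d.
Elongation θ = 360° × 2.14/29.53 ≈ 26.1°.
With cos θ = 0.898, the lit fraction is (1 − 0.898)/2 ≈ 0.051, so 5%.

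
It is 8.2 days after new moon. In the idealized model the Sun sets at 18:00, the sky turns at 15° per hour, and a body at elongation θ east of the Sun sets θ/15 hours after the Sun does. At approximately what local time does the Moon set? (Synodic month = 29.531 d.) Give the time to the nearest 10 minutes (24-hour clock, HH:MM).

00:40

The Moon has covered 8.2/29.531 of its cycle, so θ ≈ 360° × 8.2/29.531 = 100.0°.
The Moon trails the Sun by θ/15 = 100.0/15 ≈ 6.66 hours.
18:00 + 6.664 h ≈ 00:40 → 00:40 to the nearest ten minutes.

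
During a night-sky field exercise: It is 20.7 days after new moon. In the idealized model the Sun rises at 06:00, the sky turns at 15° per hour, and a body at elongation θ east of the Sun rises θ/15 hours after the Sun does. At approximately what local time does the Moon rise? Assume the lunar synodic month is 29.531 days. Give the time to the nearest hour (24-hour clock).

Phase angle: θ = 360°·(20.7 d)/(29.531 d) = 252.3°.
The Moon trails the Sun by θ/15 = 252.3/15 ≈ 16.82 hours.
06:00 + 16.82 h ≈ 22:49 → 23:00 to the nearest hour.

23:00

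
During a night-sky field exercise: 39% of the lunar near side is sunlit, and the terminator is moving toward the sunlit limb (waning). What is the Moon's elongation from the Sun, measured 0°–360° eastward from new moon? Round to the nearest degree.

From f = (1 − cos θ)/2: cos θ = 1 − 2×0.39 = 0.220; arccos → 77.3°.
Waning ⇒ past full, so θ = 360° − 77.3° = 282.7°.

283°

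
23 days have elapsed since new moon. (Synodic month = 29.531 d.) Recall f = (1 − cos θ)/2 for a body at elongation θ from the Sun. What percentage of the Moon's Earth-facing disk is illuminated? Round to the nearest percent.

Elongation θ = 360° × 23/29.531 ≈ 280.4°.
Illuminated fraction = (1 − cos 280.4°)/2 = (1 − 0.180)/2 ≈ 0.410, so 41%.

41%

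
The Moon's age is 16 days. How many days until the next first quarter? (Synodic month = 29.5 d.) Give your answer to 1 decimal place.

20.9 days

First quarter is 0.25 of the way through the cycle: age 0.25 × 29.5 = 7.375 d.
Already past this cycle's first quarter; the next is at 7.375 + 29.5 = 36.875 d, so 36.875 − 16 = 20.875 days.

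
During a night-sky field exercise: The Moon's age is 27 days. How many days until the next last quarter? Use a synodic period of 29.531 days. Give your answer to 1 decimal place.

Last quarter occurs at elongation 270°, i.e. at age 29.531 × 270/360 = 22.148 d.
This lunation's last quarter (22.148 d) has passed, so add one period: 51.679 − 27 = 24.679 days.

24.7 days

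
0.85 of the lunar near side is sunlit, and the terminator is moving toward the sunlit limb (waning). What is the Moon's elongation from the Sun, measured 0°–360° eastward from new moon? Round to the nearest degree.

From f = (1 − cos θ)/2: cos θ = 1 − 2×0.85 = -0.700; arccos → 134.4°.
Waning ⇒ past full, so θ = 360° − 134.4° = 225.6°.

226°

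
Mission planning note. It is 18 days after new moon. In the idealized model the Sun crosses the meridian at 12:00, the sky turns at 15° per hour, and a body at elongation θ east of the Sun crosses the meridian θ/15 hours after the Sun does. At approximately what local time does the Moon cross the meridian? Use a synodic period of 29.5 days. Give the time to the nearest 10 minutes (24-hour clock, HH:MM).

02:40

The Moon has covered 18/29.5 of its cycle, so θ ≈ 360° × 18/29.5 = 219.7°.
At 15° of sky rotation per hour, 219.7° corresponds to a 14.64 h lag.
12:00 + 14.644 h ≈ 02:39 → 02:40 to the nearest ten minutes.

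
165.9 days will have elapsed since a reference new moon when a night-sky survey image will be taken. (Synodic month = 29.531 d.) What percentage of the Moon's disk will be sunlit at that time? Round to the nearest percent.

87%

165.9 d spans 5 complete synodic months (5 × 29.531 = 147.66 d) plus 18.25 d.
The Moon has covered 18.25/29.531 of its cycle, so θ ≈ 360° × 18.25/29.531 = 222.4°.
Illuminated fraction = (1 − cos 222.4°)/2 = (1 − (-0.738))/2 ≈ 0.869, so 87%.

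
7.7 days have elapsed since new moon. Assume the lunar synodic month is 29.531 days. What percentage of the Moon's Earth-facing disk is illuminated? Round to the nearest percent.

53%

Phase angle: θ = 360°·(7.7 d)/(29.531 d) = 93.9°.
Illuminated fraction = (1 − cos 93.9°)/2 = (1 − (-0.067))/2 ≈ 0.534, so 53%.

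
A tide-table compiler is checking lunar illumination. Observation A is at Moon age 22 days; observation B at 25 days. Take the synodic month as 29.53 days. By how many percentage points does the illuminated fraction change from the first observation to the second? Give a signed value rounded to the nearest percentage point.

θ₁ = 360° × 22/29.53 = 268.2°, f₁ = (1 − cos θ₁)/2 = 0.516.
θ₂ = 360° × 25/29.53 = 304.8°, f₂ = (1 − cos θ₂)/2 = 0.215.
Change = f₂ − f₁ = -0.301 → -30 percentage points.

-30 pp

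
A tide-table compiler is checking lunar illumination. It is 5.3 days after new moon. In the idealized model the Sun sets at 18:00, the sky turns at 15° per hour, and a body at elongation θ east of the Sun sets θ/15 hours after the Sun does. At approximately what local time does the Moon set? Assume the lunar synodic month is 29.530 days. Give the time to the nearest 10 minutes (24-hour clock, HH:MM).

The Moon has covered 5.3/29.530 of its cycle, so θ ≈ 360° × 5.3/29.530 = 64.6°.
The Moon trails the Sun by θ/15 = 64.6/15 ≈ 4.31 hours.
18:00 + 4.307 h ≈ 22:18 → 22:20 to the nearest ten minutes.

22:20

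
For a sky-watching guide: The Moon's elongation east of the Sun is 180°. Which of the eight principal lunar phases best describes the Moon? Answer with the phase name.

180° lies in the full moon sector of the 8-phase cycle.

full moon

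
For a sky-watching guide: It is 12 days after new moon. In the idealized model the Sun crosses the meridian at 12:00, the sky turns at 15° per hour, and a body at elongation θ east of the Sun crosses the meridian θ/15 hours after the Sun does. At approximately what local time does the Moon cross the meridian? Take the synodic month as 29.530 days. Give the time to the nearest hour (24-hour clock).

22:00

Phase angle: θ = 360°·(12 d)/(29.530 d) = 146.3°.
Delay after the Sun = 146.3° / (15°/h) ≈ 9.75 h.
12:00 + 9.75 h ≈ 21:45 → 22:00 to the nearest hour.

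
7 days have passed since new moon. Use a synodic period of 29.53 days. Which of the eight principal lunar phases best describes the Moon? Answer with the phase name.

first quarter

At 7/29.53 of the cycle, θ ≈ 85° — the first quarter range.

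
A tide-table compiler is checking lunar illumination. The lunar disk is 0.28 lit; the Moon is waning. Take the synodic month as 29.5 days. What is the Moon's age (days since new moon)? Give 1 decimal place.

24.3 days

Invert f = (1 − cos θ)/2 to get cos θ = 1 − 2(0.28) = 0.440, hence θ₀ = arccos 0.440 = 63.9°.
A waning Moon lies in 180°–360°, so θ = 360° − 63.9° = 296.1°.
Age = 29.5 × 296.1°/360° ≈ 24.26 days.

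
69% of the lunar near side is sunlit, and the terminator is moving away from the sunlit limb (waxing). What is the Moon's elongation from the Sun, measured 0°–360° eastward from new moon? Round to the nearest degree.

From f = (1 − cos θ)/2: cos θ = 1 − 2×0.69 = -0.380; arccos → 112.3°.
The Moon is waxing (0°–180°), so θ = 112.3° directly.

112°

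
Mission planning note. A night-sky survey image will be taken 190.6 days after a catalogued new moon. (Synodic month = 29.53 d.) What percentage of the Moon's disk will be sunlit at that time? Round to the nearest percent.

98%

Reduce mod P: 190.6 − 6×29.53 = 13.42 d into the current lunation.
Elongation θ = 360° × 13.42/29.53 ≈ 163.6°.
Illuminated fraction = (1 − cos 163.6°)/2 = (1 − (-0.959))/2 ≈ 0.980, so 98%.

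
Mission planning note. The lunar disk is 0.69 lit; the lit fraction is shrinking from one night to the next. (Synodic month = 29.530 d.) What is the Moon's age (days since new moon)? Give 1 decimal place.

Invert f = (1 − cos θ)/2 to get cos θ = 1 − 2(0.69) = -0.380, hence θ₀ = arccos -0.380 = 112.3°.
Since the Moon is past full (waning), take the reflex angle: θ = 360° − 112.3° = 247.7°.
That fraction of the synodic month is 247.7/360 × 29.530 d ≈ 20.32 d.

20.3 days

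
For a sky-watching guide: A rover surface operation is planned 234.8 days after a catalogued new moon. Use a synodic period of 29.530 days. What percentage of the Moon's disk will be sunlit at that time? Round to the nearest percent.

234.8/29.530 = 7.951 lunations, so 7 complete cycles and 28.09 d into the next.
Phase angle: θ = 360°·(28.09 d)/(29.530 d) = 342.4°.
cos 342.4° = 0.953, so f = (1 − 0.953)/2 = 0.023, so 2%.

2%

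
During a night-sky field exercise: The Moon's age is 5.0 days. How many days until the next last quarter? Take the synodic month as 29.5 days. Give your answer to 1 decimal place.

Last quarter is 0.75 of the way through the cycle: age 0.75 × 29.5 = 22.125 d.
That is 22.125 − 5.0 = 17.125 days ahead.

17.1 days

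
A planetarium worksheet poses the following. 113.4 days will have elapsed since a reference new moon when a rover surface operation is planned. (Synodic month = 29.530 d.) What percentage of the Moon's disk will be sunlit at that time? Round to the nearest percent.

23%

113.4 d spans 3 complete synodic months (3 × 29.530 = 88.59 d) plus 24.81 d.
Phase angle: θ = 360°·(24.81 d)/(29.530 d) = 302.5°.
Illuminated fraction = (1 − cos 302.5°)/2 = (1 − 0.537)/2 ≈ 0.232, so 23%.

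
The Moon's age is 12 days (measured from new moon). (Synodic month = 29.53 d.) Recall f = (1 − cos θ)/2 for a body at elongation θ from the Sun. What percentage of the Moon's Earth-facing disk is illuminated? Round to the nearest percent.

92%

Phase angle: θ = 360°·(12 d)/(29.53 d) = 146.3°.
cos 146.3° = (-0.832), so f = (1 − (-0.832))/2 = 0.916, so 92%.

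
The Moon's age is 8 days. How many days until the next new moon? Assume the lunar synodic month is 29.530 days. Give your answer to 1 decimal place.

21.5 days

One full lunation from the last new moon is 29.530 d; remaining = 29.530 − 8 = 21.530 d.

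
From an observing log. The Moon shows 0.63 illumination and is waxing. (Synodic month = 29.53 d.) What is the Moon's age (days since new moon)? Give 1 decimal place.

cos θ = 1 − 2f = -0.260, giving a principal value of 105.1°.
Waxing ⇒ before full, so θ = 105.1°.
Age = 29.53 × 105.1°/360° ≈ 8.62 days.

8.6 days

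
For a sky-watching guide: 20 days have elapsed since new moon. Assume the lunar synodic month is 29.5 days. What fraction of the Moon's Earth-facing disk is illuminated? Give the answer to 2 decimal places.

Phase angle: θ = 360°·(20 d)/(29.5 d) = 244.1°.
With cos θ = (-0.437), the lit fraction is (1 − (-0.437))/2 ≈ 0.719.

0.72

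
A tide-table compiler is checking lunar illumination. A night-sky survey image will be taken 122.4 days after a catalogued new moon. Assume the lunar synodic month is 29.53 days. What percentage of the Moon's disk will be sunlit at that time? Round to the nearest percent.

19%

Reduce mod P: 122.4 − 4×29.53 = 4.28 d into the current lunation.
The Moon has covered 4.28/29.53 of its cycle, so θ ≈ 360° × 4.28/29.53 = 52.2°.
Illuminated fraction = (1 − cos 52.2°)/2 = (1 − 0.613)/2 ≈ 0.193, so 19%.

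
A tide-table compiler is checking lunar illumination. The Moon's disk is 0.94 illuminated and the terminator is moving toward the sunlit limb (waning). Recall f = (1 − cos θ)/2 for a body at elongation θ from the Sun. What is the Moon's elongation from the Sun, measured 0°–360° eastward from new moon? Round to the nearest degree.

208°

From f = (1 − cos θ)/2: cos θ = 1 − 2×0.94 = -0.880; arccos → 151.6°.
A waning Moon lies in 180°–360°, so θ = 360° − 151.6° = 208.4°.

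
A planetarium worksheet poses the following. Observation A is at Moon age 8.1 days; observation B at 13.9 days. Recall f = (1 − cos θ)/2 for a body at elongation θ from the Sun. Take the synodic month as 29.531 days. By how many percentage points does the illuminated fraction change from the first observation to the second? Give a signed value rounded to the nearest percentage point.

+42 pp

θ₁ = 360° × 8.1/29.531 = 98.7°, f₁ = (1 − cos θ₁)/2 = 0.576.
θ₂ = 360° × 13.9/29.531 = 169.4°, f₂ = (1 − cos θ₂)/2 = 0.992.
Change = f₂ − f₁ = +0.416 → +42 percentage points.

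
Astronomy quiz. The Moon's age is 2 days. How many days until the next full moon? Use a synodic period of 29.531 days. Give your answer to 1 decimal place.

12.8 days

Full moon is 0.5 of the way through the cycle: age 0.5 × 29.531 = 14.765 d.
That is 14.765 − 2 = 12.765 days ahead.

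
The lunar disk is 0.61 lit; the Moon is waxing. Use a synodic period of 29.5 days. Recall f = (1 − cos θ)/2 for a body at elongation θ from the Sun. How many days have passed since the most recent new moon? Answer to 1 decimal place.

8.4 days

Invert f = (1 − cos θ)/2 to get cos θ = 1 − 2(0.61) = -0.220, hence θ₀ = arccos -0.220 = 102.7°.
Before full moon the principal value applies: θ = 102.7°.
That fraction of the synodic month is 102.7/360 × 29.5 d ≈ 8.42 d.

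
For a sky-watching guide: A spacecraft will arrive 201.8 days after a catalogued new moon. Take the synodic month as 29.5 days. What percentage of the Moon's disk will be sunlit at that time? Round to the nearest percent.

23%

Reduce mod P: 201.8 − 6×29.5 = 24.80 d into the current lunation.
Phase angle: θ = 360°·(24.80 d)/(29.5 d) = 302.6°.
Illuminated fraction = (1 − cos 302.6°)/2 = (1 − 0.539)/2 ≈ 0.230, so 23%.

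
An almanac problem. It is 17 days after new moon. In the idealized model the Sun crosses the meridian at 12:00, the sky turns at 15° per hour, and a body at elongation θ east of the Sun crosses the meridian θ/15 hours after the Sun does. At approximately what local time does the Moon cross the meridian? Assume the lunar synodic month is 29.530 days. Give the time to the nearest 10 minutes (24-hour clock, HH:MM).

01:50

Elongation θ = 360° × 17/29.530 ≈ 207.2°.
Delay after the Sun = 207.2° / (15°/h) ≈ 13.82 h.
12:00 + 13.816 h ≈ 01:49 → 01:50 to the nearest ten minutes.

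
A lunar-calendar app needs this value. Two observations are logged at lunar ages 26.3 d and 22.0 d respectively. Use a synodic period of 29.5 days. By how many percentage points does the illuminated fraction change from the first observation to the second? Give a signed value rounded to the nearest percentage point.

+40 pp

θ₁ = 360° × 26.3/29.5 = 320.9°, f₁ = (1 − cos θ₁)/2 = 0.112.
θ₂ = 360° × 22.0/29.5 = 268.5°, f₂ = (1 − cos θ₂)/2 = 0.513.
Change = f₂ − f₁ = +0.402 → +40 percentage points.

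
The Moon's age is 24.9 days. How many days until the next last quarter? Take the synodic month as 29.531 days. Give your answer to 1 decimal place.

26.8 days

Last quarter occurs at elongation 270°, i.e. at age 29.531 × 270/360 = 22.148 d.
Already past this cycle's last quarter; the next is at 22.148 + 29.531 = 51.679 d, so 51.679 − 24.9 = 26.779 days.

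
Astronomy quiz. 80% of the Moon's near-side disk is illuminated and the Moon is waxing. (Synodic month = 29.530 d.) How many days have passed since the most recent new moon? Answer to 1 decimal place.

10.4 days

cos θ = 1 − 2f = -0.600, giving a principal value of 126.9°.
Before full moon the principal value applies: θ = 126.9°.
That fraction of the synodic month is 126.9/360 × 29.530 d ≈ 10.41 d.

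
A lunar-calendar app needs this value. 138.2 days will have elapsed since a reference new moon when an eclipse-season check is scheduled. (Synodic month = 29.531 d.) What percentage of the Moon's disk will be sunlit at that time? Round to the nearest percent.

71%

138.2/29.531 = 4.680 lunations, so 4 complete cycles and 20.08 d into the next.
Phase angle: θ = 360°·(20.08 d)/(29.531 d) = 244.7°.
Illuminated fraction = (1 − cos 244.7°)/2 = (1 − (-0.427))/2 ≈ 0.713, so 71%.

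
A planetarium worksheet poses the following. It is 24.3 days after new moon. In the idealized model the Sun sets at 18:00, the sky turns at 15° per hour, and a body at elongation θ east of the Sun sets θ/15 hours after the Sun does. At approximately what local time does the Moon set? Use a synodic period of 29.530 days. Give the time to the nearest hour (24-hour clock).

Elongation θ = 360° × 24.3/29.530 ≈ 296.2°.
At 15° of sky rotation per hour, 296.2° corresponds to a 19.75 h lag.
18:00 + 19.75 h ≈ 13:45 → 14:00 to the nearest hour.

14:00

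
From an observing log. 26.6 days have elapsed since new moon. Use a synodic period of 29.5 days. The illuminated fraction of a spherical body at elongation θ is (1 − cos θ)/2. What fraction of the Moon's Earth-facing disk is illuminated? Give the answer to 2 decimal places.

0.09

The Moon has covered 26.6/29.5 of its cycle, so θ ≈ 360° × 26.6/29.5 = 324.6°.
cos 324.6° = 0.815, so f = (1 − 0.815)/2 = 0.092.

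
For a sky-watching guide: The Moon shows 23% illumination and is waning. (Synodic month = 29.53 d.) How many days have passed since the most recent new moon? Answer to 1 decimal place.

Invert f = (1 − cos θ)/2 to get cos θ = 1 − 2(0.23) = 0.540, hence θ₀ = arccos 0.540 = 57.3°.
A waning Moon lies in 180°–360°, so θ = 360° − 57.3° = 302.7°.
Age = 29.53 × 302.7°/360° ≈ 24.83 days.

24.8 days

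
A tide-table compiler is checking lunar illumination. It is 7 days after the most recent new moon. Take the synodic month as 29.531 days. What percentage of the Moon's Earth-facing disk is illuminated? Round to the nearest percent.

46%

The Moon has covered 7/29.531 of its cycle, so θ ≈ 360° × 7/29.531 = 85.3°.
With cos θ = 0.081, the lit fraction is (1 − 0.081)/2 ≈ 0.459, so 46%.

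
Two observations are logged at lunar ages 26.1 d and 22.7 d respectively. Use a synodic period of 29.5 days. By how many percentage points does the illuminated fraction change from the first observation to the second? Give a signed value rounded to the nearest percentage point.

θ₁ = 360° × 26.1/29.5 = 318.5°, f₁ = (1 − cos θ₁)/2 = 0.125.
θ₂ = 360° × 22.7/29.5 = 277.0°, f₂ = (1 − cos θ₂)/2 = 0.439.
Change = f₂ − f₁ = +0.313 → +31 percentage points.

+31 percentage points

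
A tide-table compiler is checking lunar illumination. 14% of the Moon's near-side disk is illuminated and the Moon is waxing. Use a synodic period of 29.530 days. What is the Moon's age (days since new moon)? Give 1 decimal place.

3.6 days

cos θ = 1 − 2f = 0.720, giving a principal value of 43.9°.
Before full moon the principal value applies: θ = 43.9°.
At 360°/29.530 d per day, 43.9° corresponds to 3.60 days.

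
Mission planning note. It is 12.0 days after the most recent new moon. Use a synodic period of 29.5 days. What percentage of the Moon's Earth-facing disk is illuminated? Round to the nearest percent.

Phase angle: θ = 360°·(12.0 d)/(29.5 d) = 146.4°.
Illuminated fraction = (1 − cos 146.4°)/2 = (1 − (-0.833))/2 ≈ 0.917, so 92%.

92%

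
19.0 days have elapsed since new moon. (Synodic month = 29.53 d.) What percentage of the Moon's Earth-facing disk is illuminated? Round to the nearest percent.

Phase angle: θ = 360°·(19.0 d)/(29.53 d) = 231.6°.
Illuminated fraction = (1 − cos 231.6°)/2 = (1 − (-0.621))/2 ≈ 0.810, so 81%.

81%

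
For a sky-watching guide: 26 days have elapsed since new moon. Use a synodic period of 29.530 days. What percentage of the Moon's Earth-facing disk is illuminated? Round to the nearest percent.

13%

Elongation θ = 360° × 26/29.530 ≈ 317.0°.
Illuminated fraction = (1 − cos 317.0°)/2 = (1 − 0.731)/2 ≈ 0.135, so 13%.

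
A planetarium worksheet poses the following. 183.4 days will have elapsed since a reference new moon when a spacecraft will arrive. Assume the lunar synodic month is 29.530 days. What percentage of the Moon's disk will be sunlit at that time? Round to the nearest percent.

38%

183.4/29.530 = 6.211 lunations, so 6 complete cycles and 6.22 d into the next.
The Moon has covered 6.22/29.530 of its cycle, so θ ≈ 360° × 6.22/29.530 = 75.8°.
With cos θ = 0.245, the lit fraction is (1 − 0.245)/2 ≈ 0.378, so 38%.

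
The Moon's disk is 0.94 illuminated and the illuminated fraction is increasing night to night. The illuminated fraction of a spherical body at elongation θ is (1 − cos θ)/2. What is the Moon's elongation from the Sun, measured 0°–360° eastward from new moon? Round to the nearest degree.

152°

cos θ = 1 − 2f = -0.880, giving a principal value of 151.6°.
Before full moon the principal value applies: θ = 151.6°.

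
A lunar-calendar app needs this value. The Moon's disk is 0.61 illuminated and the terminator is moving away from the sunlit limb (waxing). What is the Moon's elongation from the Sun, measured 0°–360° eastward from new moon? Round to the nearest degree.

Invert f = (1 − cos θ)/2 to get cos θ = 1 − 2(0.61) = -0.220, hence θ₀ = arccos -0.220 = 102.7°.
Before full moon the principal value applies: θ = 102.7°.

103°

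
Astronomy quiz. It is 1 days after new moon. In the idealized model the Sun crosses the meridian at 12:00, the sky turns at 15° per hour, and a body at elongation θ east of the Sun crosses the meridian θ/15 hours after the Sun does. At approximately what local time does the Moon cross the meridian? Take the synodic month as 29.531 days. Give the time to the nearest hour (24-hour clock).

13:00

The Moon has covered 1/29.531 of its cycle, so θ ≈ 360° × 1/29.531 = 12.2°.
The Moon trails the Sun by θ/15 = 12.2/15 ≈ 0.81 hours.
12:00 + 0.81 h ≈ 12:49 → 13:00 to the nearest hour.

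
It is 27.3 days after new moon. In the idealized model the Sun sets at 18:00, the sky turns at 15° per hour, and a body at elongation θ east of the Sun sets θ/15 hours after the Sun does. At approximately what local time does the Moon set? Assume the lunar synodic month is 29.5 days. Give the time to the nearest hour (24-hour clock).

Phase angle: θ = 360°·(27.3 d)/(29.5 d) = 333.2°.
At 15° of sky rotation per hour, 333.2° corresponds to a 22.21 h lag.
18:00 + 22.21 h ≈ 16:13 → 16:00 to the nearest hour.

16:00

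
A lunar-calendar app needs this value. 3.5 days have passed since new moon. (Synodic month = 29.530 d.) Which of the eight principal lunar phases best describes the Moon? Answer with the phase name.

At 3.5/29.530 of the cycle, θ ≈ 43° — the waxing crescent range.

waxing crescent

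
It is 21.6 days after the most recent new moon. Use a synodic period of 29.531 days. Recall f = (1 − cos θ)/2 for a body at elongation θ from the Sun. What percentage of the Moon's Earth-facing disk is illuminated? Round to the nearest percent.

Phase angle: θ = 360°·(21.6 d)/(29.531 d) = 263.3°.
cos 263.3° = (-0.116), so f = (1 − (-0.116))/2 = 0.558, so 56%.

56%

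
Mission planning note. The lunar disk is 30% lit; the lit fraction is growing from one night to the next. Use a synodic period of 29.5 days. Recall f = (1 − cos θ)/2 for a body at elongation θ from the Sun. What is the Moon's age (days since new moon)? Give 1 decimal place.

Invert f = (1 − cos θ)/2 to get cos θ = 1 − 2(0.30) = 0.400, hence θ₀ = arccos 0.400 = 66.4°.
Before full moon the principal value applies: θ = 66.4°.
Age = 29.5 × 66.4°/360° ≈ 5.44 days.

5.4 days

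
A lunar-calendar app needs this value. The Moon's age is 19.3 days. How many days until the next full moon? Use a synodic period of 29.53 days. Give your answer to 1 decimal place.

25.0 days

Full moon occurs at elongation 180°, i.e. at age 29.53 × 180/360 = 14.765 d.
This lunation's full moon (14.765 d) has passed, so add one period: 44.295 − 19.3 = 24.995 days.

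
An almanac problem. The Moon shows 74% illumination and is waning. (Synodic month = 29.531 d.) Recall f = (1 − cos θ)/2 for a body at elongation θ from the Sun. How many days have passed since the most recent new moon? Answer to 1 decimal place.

19.8 days

cos θ = 1 − 2f = -0.480, giving a principal value of 118.7°.
Waning ⇒ past full, so θ = 360° − 118.7° = 241.3°.
That fraction of the synodic month is 241.3/360 × 29.531 d ≈ 19.80 d.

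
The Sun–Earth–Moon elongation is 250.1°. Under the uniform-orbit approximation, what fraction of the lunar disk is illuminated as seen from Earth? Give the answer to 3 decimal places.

0.670

f = (1 − cos 250.1°)/2 = (1 − (-0.340))/2 ≈ 0.670.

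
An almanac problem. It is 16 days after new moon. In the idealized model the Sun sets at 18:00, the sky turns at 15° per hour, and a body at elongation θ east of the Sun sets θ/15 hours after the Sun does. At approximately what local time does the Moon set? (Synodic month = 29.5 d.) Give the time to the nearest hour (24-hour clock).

Elongation θ = 360° × 16/29.5 ≈ 195.3°.
Delay after the Sun = 195.3° / (15°/h) ≈ 13.02 h.
18:00 + 13.02 h ≈ 07:01 → 07:00 to the nearest hour.

07:00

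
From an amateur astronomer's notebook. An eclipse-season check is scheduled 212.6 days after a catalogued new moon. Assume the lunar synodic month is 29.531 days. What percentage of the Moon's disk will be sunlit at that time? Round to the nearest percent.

34%

212.6 d spans 7 complete synodic months (7 × 29.531 = 206.72 d) plus 5.88 d.
The Moon has covered 5.88/29.531 of its cycle, so θ ≈ 360° × 5.88/29.531 = 71.7°.
cos 71.7° = 0.314, so f = (1 − 0.314)/2 = 0.343, so 34%.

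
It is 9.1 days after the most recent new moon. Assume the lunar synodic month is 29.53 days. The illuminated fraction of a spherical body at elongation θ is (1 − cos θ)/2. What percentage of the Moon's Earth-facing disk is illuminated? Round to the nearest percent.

68%

Elongation θ = 360° × 9.1/29.53 ≈ 110.9°.
cos 110.9° = (-0.357), so f = (1 − (-0.357))/2 = 0.679, so 68%.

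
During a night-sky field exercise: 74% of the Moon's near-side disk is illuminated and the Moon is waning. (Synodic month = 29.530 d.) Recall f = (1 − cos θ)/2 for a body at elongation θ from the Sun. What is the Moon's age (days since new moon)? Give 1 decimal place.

19.8 days

Invert f = (1 − cos θ)/2 to get cos θ = 1 − 2(0.74) = -0.480, hence θ₀ = arccos -0.480 = 118.7°.
A waning Moon lies in 180°–360°, so θ = 360° − 118.7° = 241.3°.
Age = 29.530 × 241.3°/360° ≈ 19.79 days.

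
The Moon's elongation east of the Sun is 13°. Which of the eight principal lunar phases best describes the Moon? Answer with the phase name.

13° lies in the new moon sector of the 8-phase cycle.

new moon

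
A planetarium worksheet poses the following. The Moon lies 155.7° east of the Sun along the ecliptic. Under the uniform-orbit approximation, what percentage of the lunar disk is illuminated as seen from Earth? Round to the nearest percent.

96%

Half-versine of 155.7°: (1 − (-0.911))/2 = 0.956, i.e. 96%.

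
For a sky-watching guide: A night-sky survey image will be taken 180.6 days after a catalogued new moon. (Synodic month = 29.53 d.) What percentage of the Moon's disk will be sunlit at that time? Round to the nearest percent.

13%

Reduce mod P: 180.6 − 6×29.53 = 3.42 d into the current lunation.
Elongation θ = 360° × 3.42/29.53 ≈ 41.7°.
cos 41.7° = 0.747, so f = (1 − 0.747)/2 = 0.127, so 13%.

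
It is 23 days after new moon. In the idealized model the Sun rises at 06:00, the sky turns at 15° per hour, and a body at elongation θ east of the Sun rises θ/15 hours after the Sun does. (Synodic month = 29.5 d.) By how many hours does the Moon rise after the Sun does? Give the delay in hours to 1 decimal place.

18.7 h

Phase angle: θ = 360°·(23 d)/(29.5 d) = 280.7°.
Delay after the Sun = 280.7° / (15°/h) ≈ 18.71 h.
So the Moon rises 18.71 h after the Sun.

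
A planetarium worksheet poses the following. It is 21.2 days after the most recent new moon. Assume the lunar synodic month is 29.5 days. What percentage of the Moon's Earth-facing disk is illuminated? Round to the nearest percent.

Elongation θ = 360° × 21.2/29.5 ≈ 258.7°.
cos 258.7° = (-0.196), so f = (1 − (-0.196))/2 = 0.598, so 60%.

60%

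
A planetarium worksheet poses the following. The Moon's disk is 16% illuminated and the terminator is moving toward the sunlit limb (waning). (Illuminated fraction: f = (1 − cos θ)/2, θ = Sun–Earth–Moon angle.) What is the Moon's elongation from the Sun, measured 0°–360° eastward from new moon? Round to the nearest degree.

313°

From f = (1 − cos θ)/2: cos θ = 1 − 2×0.16 = 0.680; arccos → 47.2°.
Waning ⇒ past full, so θ = 360° − 47.2° = 312.8°.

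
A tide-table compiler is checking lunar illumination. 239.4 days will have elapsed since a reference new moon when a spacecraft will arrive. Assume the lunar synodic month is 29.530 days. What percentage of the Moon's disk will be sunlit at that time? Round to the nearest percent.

11%

Reduce mod P: 239.4 − 8×29.530 = 3.16 d into the current lunation.
Phase angle: θ = 360°·(3.16 d)/(29.530 d) = 38.5°.
Illuminated fraction = (1 − cos 38.5°)/2 = (1 − 0.782)/2 ≈ 0.109, so 11%.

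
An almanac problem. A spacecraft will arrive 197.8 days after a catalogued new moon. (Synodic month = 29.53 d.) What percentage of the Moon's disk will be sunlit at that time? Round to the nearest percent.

197.8 d spans 6 complete synodic months (6 × 29.53 = 177.18 d) plus 20.62 d.
Phase angle: θ = 360°·(20.62 d)/(29.53 d) = 251.4°.
cos 251.4° = (-0.319), so f = (1 − (-0.319))/2 = 0.660, so 66%.

66%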